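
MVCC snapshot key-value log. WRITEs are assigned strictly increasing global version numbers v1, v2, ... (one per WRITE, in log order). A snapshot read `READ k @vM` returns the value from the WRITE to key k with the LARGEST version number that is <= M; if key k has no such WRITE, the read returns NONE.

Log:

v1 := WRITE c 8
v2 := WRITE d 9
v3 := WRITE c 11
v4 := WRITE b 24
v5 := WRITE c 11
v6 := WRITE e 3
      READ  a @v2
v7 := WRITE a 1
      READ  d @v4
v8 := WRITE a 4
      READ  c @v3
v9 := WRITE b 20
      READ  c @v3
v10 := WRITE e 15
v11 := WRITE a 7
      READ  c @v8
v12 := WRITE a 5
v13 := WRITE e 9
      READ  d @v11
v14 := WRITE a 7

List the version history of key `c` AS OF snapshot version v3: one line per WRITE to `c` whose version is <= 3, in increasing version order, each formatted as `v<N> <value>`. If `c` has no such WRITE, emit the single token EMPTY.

Answer: v1 8
v3 11

Derivation:
Scan writes for key=c with version <= 3:
  v1 WRITE c 8 -> keep
  v2 WRITE d 9 -> skip
  v3 WRITE c 11 -> keep
  v4 WRITE b 24 -> skip
  v5 WRITE c 11 -> drop (> snap)
  v6 WRITE e 3 -> skip
  v7 WRITE a 1 -> skip
  v8 WRITE a 4 -> skip
  v9 WRITE b 20 -> skip
  v10 WRITE e 15 -> skip
  v11 WRITE a 7 -> skip
  v12 WRITE a 5 -> skip
  v13 WRITE e 9 -> skip
  v14 WRITE a 7 -> skip
Collected: [(1, 8), (3, 11)]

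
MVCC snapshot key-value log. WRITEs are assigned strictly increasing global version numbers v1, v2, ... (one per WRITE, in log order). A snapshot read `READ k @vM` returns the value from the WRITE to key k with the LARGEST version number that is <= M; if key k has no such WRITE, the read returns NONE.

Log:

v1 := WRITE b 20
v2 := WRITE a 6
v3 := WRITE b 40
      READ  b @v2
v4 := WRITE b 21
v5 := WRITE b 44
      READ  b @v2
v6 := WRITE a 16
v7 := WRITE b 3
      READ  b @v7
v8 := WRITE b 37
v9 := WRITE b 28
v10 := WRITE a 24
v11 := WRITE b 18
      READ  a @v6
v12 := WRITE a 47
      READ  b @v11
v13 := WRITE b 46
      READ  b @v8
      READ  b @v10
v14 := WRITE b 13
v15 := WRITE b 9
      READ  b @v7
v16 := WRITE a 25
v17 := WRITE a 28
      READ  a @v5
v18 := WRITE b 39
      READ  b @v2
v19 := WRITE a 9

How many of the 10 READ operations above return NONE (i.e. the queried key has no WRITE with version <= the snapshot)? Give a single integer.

Answer: 0

Derivation:
v1: WRITE b=20  (b history now [(1, 20)])
v2: WRITE a=6  (a history now [(2, 6)])
v3: WRITE b=40  (b history now [(1, 20), (3, 40)])
READ b @v2: history=[(1, 20), (3, 40)] -> pick v1 -> 20
v4: WRITE b=21  (b history now [(1, 20), (3, 40), (4, 21)])
v5: WRITE b=44  (b history now [(1, 20), (3, 40), (4, 21), (5, 44)])
READ b @v2: history=[(1, 20), (3, 40), (4, 21), (5, 44)] -> pick v1 -> 20
v6: WRITE a=16  (a history now [(2, 6), (6, 16)])
v7: WRITE b=3  (b history now [(1, 20), (3, 40), (4, 21), (5, 44), (7, 3)])
READ b @v7: history=[(1, 20), (3, 40), (4, 21), (5, 44), (7, 3)] -> pick v7 -> 3
v8: WRITE b=37  (b history now [(1, 20), (3, 40), (4, 21), (5, 44), (7, 3), (8, 37)])
v9: WRITE b=28  (b history now [(1, 20), (3, 40), (4, 21), (5, 44), (7, 3), (8, 37), (9, 28)])
v10: WRITE a=24  (a history now [(2, 6), (6, 16), (10, 24)])
v11: WRITE b=18  (b history now [(1, 20), (3, 40), (4, 21), (5, 44), (7, 3), (8, 37), (9, 28), (11, 18)])
READ a @v6: history=[(2, 6), (6, 16), (10, 24)] -> pick v6 -> 16
v12: WRITE a=47  (a history now [(2, 6), (6, 16), (10, 24), (12, 47)])
READ b @v11: history=[(1, 20), (3, 40), (4, 21), (5, 44), (7, 3), (8, 37), (9, 28), (11, 18)] -> pick v11 -> 18
v13: WRITE b=46  (b history now [(1, 20), (3, 40), (4, 21), (5, 44), (7, 3), (8, 37), (9, 28), (11, 18), (13, 46)])
READ b @v8: history=[(1, 20), (3, 40), (4, 21), (5, 44), (7, 3), (8, 37), (9, 28), (11, 18), (13, 46)] -> pick v8 -> 37
READ b @v10: history=[(1, 20), (3, 40), (4, 21), (5, 44), (7, 3), (8, 37), (9, 28), (11, 18), (13, 46)] -> pick v9 -> 28
v14: WRITE b=13  (b history now [(1, 20), (3, 40), (4, 21), (5, 44), (7, 3), (8, 37), (9, 28), (11, 18), (13, 46), (14, 13)])
v15: WRITE b=9  (b history now [(1, 20), (3, 40), (4, 21), (5, 44), (7, 3), (8, 37), (9, 28), (11, 18), (13, 46), (14, 13), (15, 9)])
READ b @v7: history=[(1, 20), (3, 40), (4, 21), (5, 44), (7, 3), (8, 37), (9, 28), (11, 18), (13, 46), (14, 13), (15, 9)] -> pick v7 -> 3
v16: WRITE a=25  (a history now [(2, 6), (6, 16), (10, 24), (12, 47), (16, 25)])
v17: WRITE a=28  (a history now [(2, 6), (6, 16), (10, 24), (12, 47), (16, 25), (17, 28)])
READ a @v5: history=[(2, 6), (6, 16), (10, 24), (12, 47), (16, 25), (17, 28)] -> pick v2 -> 6
v18: WRITE b=39  (b history now [(1, 20), (3, 40), (4, 21), (5, 44), (7, 3), (8, 37), (9, 28), (11, 18), (13, 46), (14, 13), (15, 9), (18, 39)])
READ b @v2: history=[(1, 20), (3, 40), (4, 21), (5, 44), (7, 3), (8, 37), (9, 28), (11, 18), (13, 46), (14, 13), (15, 9), (18, 39)] -> pick v1 -> 20
v19: WRITE a=9  (a history now [(2, 6), (6, 16), (10, 24), (12, 47), (16, 25), (17, 28), (19, 9)])
Read results in order: ['20', '20', '3', '16', '18', '37', '28', '3', '6', '20']
NONE count = 0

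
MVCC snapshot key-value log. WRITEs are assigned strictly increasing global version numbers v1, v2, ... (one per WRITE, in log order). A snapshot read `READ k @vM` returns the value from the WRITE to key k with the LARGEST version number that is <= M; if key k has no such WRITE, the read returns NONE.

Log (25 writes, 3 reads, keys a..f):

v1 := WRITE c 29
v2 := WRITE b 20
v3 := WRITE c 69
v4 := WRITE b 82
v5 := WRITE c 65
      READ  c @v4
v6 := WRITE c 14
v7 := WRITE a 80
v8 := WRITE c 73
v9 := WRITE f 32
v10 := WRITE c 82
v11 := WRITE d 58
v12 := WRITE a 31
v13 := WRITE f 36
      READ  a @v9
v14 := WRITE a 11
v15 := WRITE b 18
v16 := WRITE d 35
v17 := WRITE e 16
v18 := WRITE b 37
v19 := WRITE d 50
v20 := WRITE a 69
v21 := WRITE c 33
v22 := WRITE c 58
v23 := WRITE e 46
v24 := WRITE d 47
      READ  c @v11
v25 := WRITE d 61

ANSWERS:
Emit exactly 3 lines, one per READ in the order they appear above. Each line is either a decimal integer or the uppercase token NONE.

v1: WRITE c=29  (c history now [(1, 29)])
v2: WRITE b=20  (b history now [(2, 20)])
v3: WRITE c=69  (c history now [(1, 29), (3, 69)])
v4: WRITE b=82  (b history now [(2, 20), (4, 82)])
v5: WRITE c=65  (c history now [(1, 29), (3, 69), (5, 65)])
READ c @v4: history=[(1, 29), (3, 69), (5, 65)] -> pick v3 -> 69
v6: WRITE c=14  (c history now [(1, 29), (3, 69), (5, 65), (6, 14)])
v7: WRITE a=80  (a history now [(7, 80)])
v8: WRITE c=73  (c history now [(1, 29), (3, 69), (5, 65), (6, 14), (8, 73)])
v9: WRITE f=32  (f history now [(9, 32)])
v10: WRITE c=82  (c history now [(1, 29), (3, 69), (5, 65), (6, 14), (8, 73), (10, 82)])
v11: WRITE d=58  (d history now [(11, 58)])
v12: WRITE a=31  (a history now [(7, 80), (12, 31)])
v13: WRITE f=36  (f history now [(9, 32), (13, 36)])
READ a @v9: history=[(7, 80), (12, 31)] -> pick v7 -> 80
v14: WRITE a=11  (a history now [(7, 80), (12, 31), (14, 11)])
v15: WRITE b=18  (b history now [(2, 20), (4, 82), (15, 18)])
v16: WRITE d=35  (d history now [(11, 58), (16, 35)])
v17: WRITE e=16  (e history now [(17, 16)])
v18: WRITE b=37  (b history now [(2, 20), (4, 82), (15, 18), (18, 37)])
v19: WRITE d=50  (d history now [(11, 58), (16, 35), (19, 50)])
v20: WRITE a=69  (a history now [(7, 80), (12, 31), (14, 11), (20, 69)])
v21: WRITE c=33  (c history now [(1, 29), (3, 69), (5, 65), (6, 14), (8, 73), (10, 82), (21, 33)])
v22: WRITE c=58  (c history now [(1, 29), (3, 69), (5, 65), (6, 14), (8, 73), (10, 82), (21, 33), (22, 58)])
v23: WRITE e=46  (e history now [(17, 16), (23, 46)])
v24: WRITE d=47  (d history now [(11, 58), (16, 35), (19, 50), (24, 47)])
READ c @v11: history=[(1, 29), (3, 69), (5, 65), (6, 14), (8, 73), (10, 82), (21, 33), (22, 58)] -> pick v10 -> 82
v25: WRITE d=61  (d history now [(11, 58), (16, 35), (19, 50), (24, 47), (25, 61)])

Answer: 69
80
82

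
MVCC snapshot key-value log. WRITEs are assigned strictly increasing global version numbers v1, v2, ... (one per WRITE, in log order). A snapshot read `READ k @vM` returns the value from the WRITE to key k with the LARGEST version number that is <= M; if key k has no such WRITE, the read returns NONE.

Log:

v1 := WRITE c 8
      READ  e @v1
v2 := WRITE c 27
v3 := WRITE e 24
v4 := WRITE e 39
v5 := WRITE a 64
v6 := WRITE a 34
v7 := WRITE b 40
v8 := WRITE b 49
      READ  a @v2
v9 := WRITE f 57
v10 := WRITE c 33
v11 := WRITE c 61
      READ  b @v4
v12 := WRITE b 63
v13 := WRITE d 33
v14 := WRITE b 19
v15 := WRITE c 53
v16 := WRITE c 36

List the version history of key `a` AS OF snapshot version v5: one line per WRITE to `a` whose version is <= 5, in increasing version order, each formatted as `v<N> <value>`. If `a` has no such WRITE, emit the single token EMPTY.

Scan writes for key=a with version <= 5:
  v1 WRITE c 8 -> skip
  v2 WRITE c 27 -> skip
  v3 WRITE e 24 -> skip
  v4 WRITE e 39 -> skip
  v5 WRITE a 64 -> keep
  v6 WRITE a 34 -> drop (> snap)
  v7 WRITE b 40 -> skip
  v8 WRITE b 49 -> skip
  v9 WRITE f 57 -> skip
  v10 WRITE c 33 -> skip
  v11 WRITE c 61 -> skip
  v12 WRITE b 63 -> skip
  v13 WRITE d 33 -> skip
  v14 WRITE b 19 -> skip
  v15 WRITE c 53 -> skip
  v16 WRITE c 36 -> skip
Collected: [(5, 64)]

Answer: v5 64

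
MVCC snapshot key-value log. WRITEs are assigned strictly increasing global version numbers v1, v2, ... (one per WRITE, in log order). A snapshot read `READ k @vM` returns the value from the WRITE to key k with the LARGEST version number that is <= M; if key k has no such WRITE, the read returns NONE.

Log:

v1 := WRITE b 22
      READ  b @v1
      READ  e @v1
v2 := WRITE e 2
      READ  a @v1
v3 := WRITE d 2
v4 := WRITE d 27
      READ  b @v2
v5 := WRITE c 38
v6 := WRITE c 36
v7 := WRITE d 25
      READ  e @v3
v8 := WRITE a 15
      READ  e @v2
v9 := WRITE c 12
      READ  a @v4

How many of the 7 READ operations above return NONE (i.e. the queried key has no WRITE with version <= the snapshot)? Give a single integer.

Answer: 3

Derivation:
v1: WRITE b=22  (b history now [(1, 22)])
READ b @v1: history=[(1, 22)] -> pick v1 -> 22
READ e @v1: history=[] -> no version <= 1 -> NONE
v2: WRITE e=2  (e history now [(2, 2)])
READ a @v1: history=[] -> no version <= 1 -> NONE
v3: WRITE d=2  (d history now [(3, 2)])
v4: WRITE d=27  (d history now [(3, 2), (4, 27)])
READ b @v2: history=[(1, 22)] -> pick v1 -> 22
v5: WRITE c=38  (c history now [(5, 38)])
v6: WRITE c=36  (c history now [(5, 38), (6, 36)])
v7: WRITE d=25  (d history now [(3, 2), (4, 27), (7, 25)])
READ e @v3: history=[(2, 2)] -> pick v2 -> 2
v8: WRITE a=15  (a history now [(8, 15)])
READ e @v2: history=[(2, 2)] -> pick v2 -> 2
v9: WRITE c=12  (c history now [(5, 38), (6, 36), (9, 12)])
READ a @v4: history=[(8, 15)] -> no version <= 4 -> NONE
Read results in order: ['22', 'NONE', 'NONE', '22', '2', '2', 'NONE']
NONE count = 3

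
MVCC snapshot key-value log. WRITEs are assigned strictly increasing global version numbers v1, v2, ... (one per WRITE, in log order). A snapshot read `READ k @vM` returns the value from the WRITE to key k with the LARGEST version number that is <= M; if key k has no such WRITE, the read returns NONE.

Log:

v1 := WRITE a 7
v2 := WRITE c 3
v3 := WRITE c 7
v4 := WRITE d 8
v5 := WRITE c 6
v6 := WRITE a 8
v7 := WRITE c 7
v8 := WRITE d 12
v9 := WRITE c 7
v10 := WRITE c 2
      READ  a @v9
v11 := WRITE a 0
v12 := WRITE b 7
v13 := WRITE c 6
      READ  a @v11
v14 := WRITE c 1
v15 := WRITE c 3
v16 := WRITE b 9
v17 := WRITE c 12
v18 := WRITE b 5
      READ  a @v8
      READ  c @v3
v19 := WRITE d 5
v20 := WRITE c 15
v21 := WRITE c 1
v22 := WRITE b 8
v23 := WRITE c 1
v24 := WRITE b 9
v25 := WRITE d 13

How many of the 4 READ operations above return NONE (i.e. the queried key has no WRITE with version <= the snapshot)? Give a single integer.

v1: WRITE a=7  (a history now [(1, 7)])
v2: WRITE c=3  (c history now [(2, 3)])
v3: WRITE c=7  (c history now [(2, 3), (3, 7)])
v4: WRITE d=8  (d history now [(4, 8)])
v5: WRITE c=6  (c history now [(2, 3), (3, 7), (5, 6)])
v6: WRITE a=8  (a history now [(1, 7), (6, 8)])
v7: WRITE c=7  (c history now [(2, 3), (3, 7), (5, 6), (7, 7)])
v8: WRITE d=12  (d history now [(4, 8), (8, 12)])
v9: WRITE c=7  (c history now [(2, 3), (3, 7), (5, 6), (7, 7), (9, 7)])
v10: WRITE c=2  (c history now [(2, 3), (3, 7), (5, 6), (7, 7), (9, 7), (10, 2)])
READ a @v9: history=[(1, 7), (6, 8)] -> pick v6 -> 8
v11: WRITE a=0  (a history now [(1, 7), (6, 8), (11, 0)])
v12: WRITE b=7  (b history now [(12, 7)])
v13: WRITE c=6  (c history now [(2, 3), (3, 7), (5, 6), (7, 7), (9, 7), (10, 2), (13, 6)])
READ a @v11: history=[(1, 7), (6, 8), (11, 0)] -> pick v11 -> 0
v14: WRITE c=1  (c history now [(2, 3), (3, 7), (5, 6), (7, 7), (9, 7), (10, 2), (13, 6), (14, 1)])
v15: WRITE c=3  (c history now [(2, 3), (3, 7), (5, 6), (7, 7), (9, 7), (10, 2), (13, 6), (14, 1), (15, 3)])
v16: WRITE b=9  (b history now [(12, 7), (16, 9)])
v17: WRITE c=12  (c history now [(2, 3), (3, 7), (5, 6), (7, 7), (9, 7), (10, 2), (13, 6), (14, 1), (15, 3), (17, 12)])
v18: WRITE b=5  (b history now [(12, 7), (16, 9), (18, 5)])
READ a @v8: history=[(1, 7), (6, 8), (11, 0)] -> pick v6 -> 8
READ c @v3: history=[(2, 3), (3, 7), (5, 6), (7, 7), (9, 7), (10, 2), (13, 6), (14, 1), (15, 3), (17, 12)] -> pick v3 -> 7
v19: WRITE d=5  (d history now [(4, 8), (8, 12), (19, 5)])
v20: WRITE c=15  (c history now [(2, 3), (3, 7), (5, 6), (7, 7), (9, 7), (10, 2), (13, 6), (14, 1), (15, 3), (17, 12), (20, 15)])
v21: WRITE c=1  (c history now [(2, 3), (3, 7), (5, 6), (7, 7), (9, 7), (10, 2), (13, 6), (14, 1), (15, 3), (17, 12), (20, 15), (21, 1)])
v22: WRITE b=8  (b history now [(12, 7), (16, 9), (18, 5), (22, 8)])
v23: WRITE c=1  (c history now [(2, 3), (3, 7), (5, 6), (7, 7), (9, 7), (10, 2), (13, 6), (14, 1), (15, 3), (17, 12), (20, 15), (21, 1), (23, 1)])
v24: WRITE b=9  (b history now [(12, 7), (16, 9), (18, 5), (22, 8), (24, 9)])
v25: WRITE d=13  (d history now [(4, 8), (8, 12), (19, 5), (25, 13)])
Read results in order: ['8', '0', '8', '7']
NONE count = 0

Answer: 0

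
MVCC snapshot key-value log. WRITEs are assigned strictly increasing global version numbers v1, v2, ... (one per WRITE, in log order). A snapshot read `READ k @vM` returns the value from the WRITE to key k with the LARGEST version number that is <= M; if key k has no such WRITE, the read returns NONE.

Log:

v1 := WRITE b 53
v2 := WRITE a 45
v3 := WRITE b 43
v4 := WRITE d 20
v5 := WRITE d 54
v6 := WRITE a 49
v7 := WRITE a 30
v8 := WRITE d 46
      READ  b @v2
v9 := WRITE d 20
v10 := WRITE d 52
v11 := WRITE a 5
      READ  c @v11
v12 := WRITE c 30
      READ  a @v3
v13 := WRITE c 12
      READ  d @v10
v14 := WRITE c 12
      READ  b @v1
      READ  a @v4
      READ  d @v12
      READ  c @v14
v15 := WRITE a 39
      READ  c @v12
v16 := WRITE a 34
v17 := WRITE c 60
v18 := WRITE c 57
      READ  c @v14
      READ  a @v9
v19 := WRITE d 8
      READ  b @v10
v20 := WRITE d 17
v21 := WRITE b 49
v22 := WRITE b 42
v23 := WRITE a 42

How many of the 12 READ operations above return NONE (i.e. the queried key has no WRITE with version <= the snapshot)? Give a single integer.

v1: WRITE b=53  (b history now [(1, 53)])
v2: WRITE a=45  (a history now [(2, 45)])
v3: WRITE b=43  (b history now [(1, 53), (3, 43)])
v4: WRITE d=20  (d history now [(4, 20)])
v5: WRITE d=54  (d history now [(4, 20), (5, 54)])
v6: WRITE a=49  (a history now [(2, 45), (6, 49)])
v7: WRITE a=30  (a history now [(2, 45), (6, 49), (7, 30)])
v8: WRITE d=46  (d history now [(4, 20), (5, 54), (8, 46)])
READ b @v2: history=[(1, 53), (3, 43)] -> pick v1 -> 53
v9: WRITE d=20  (d history now [(4, 20), (5, 54), (8, 46), (9, 20)])
v10: WRITE d=52  (d history now [(4, 20), (5, 54), (8, 46), (9, 20), (10, 52)])
v11: WRITE a=5  (a history now [(2, 45), (6, 49), (7, 30), (11, 5)])
READ c @v11: history=[] -> no version <= 11 -> NONE
v12: WRITE c=30  (c history now [(12, 30)])
READ a @v3: history=[(2, 45), (6, 49), (7, 30), (11, 5)] -> pick v2 -> 45
v13: WRITE c=12  (c history now [(12, 30), (13, 12)])
READ d @v10: history=[(4, 20), (5, 54), (8, 46), (9, 20), (10, 52)] -> pick v10 -> 52
v14: WRITE c=12  (c history now [(12, 30), (13, 12), (14, 12)])
READ b @v1: history=[(1, 53), (3, 43)] -> pick v1 -> 53
READ a @v4: history=[(2, 45), (6, 49), (7, 30), (11, 5)] -> pick v2 -> 45
READ d @v12: history=[(4, 20), (5, 54), (8, 46), (9, 20), (10, 52)] -> pick v10 -> 52
READ c @v14: history=[(12, 30), (13, 12), (14, 12)] -> pick v14 -> 12
v15: WRITE a=39  (a history now [(2, 45), (6, 49), (7, 30), (11, 5), (15, 39)])
READ c @v12: history=[(12, 30), (13, 12), (14, 12)] -> pick v12 -> 30
v16: WRITE a=34  (a history now [(2, 45), (6, 49), (7, 30), (11, 5), (15, 39), (16, 34)])
v17: WRITE c=60  (c history now [(12, 30), (13, 12), (14, 12), (17, 60)])
v18: WRITE c=57  (c history now [(12, 30), (13, 12), (14, 12), (17, 60), (18, 57)])
READ c @v14: history=[(12, 30), (13, 12), (14, 12), (17, 60), (18, 57)] -> pick v14 -> 12
READ a @v9: history=[(2, 45), (6, 49), (7, 30), (11, 5), (15, 39), (16, 34)] -> pick v7 -> 30
v19: WRITE d=8  (d history now [(4, 20), (5, 54), (8, 46), (9, 20), (10, 52), (19, 8)])
READ b @v10: history=[(1, 53), (3, 43)] -> pick v3 -> 43
v20: WRITE d=17  (d history now [(4, 20), (5, 54), (8, 46), (9, 20), (10, 52), (19, 8), (20, 17)])
v21: WRITE b=49  (b history now [(1, 53), (3, 43), (21, 49)])
v22: WRITE b=42  (b history now [(1, 53), (3, 43), (21, 49), (22, 42)])
v23: WRITE a=42  (a history now [(2, 45), (6, 49), (7, 30), (11, 5), (15, 39), (16, 34), (23, 42)])
Read results in order: ['53', 'NONE', '45', '52', '53', '45', '52', '12', '30', '12', '30', '43']
NONE count = 1

Answer: 1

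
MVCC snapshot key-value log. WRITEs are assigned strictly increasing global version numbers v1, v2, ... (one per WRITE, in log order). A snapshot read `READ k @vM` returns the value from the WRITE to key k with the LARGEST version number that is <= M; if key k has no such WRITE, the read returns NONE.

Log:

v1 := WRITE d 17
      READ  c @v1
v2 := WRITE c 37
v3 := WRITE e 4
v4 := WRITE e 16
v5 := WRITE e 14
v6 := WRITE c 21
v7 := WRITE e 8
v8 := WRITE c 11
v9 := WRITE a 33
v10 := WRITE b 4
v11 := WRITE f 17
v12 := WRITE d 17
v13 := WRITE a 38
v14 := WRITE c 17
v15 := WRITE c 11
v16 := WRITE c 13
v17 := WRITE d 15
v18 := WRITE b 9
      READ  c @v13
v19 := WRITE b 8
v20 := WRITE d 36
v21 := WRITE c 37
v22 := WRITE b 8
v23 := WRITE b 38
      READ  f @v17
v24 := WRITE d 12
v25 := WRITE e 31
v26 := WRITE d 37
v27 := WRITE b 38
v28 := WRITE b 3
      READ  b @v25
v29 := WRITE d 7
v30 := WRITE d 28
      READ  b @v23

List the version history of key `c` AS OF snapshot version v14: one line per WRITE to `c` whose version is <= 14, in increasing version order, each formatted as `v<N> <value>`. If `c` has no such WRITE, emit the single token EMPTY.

Scan writes for key=c with version <= 14:
  v1 WRITE d 17 -> skip
  v2 WRITE c 37 -> keep
  v3 WRITE e 4 -> skip
  v4 WRITE e 16 -> skip
  v5 WRITE e 14 -> skip
  v6 WRITE c 21 -> keep
  v7 WRITE e 8 -> skip
  v8 WRITE c 11 -> keep
  v9 WRITE a 33 -> skip
  v10 WRITE b 4 -> skip
  v11 WRITE f 17 -> skip
  v12 WRITE d 17 -> skip
  v13 WRITE a 38 -> skip
  v14 WRITE c 17 -> keep
  v15 WRITE c 11 -> drop (> snap)
  v16 WRITE c 13 -> drop (> snap)
  v17 WRITE d 15 -> skip
  v18 WRITE b 9 -> skip
  v19 WRITE b 8 -> skip
  v20 WRITE d 36 -> skip
  v21 WRITE c 37 -> drop (> snap)
  v22 WRITE b 8 -> skip
  v23 WRITE b 38 -> skip
  v24 WRITE d 12 -> skip
  v25 WRITE e 31 -> skip
  v26 WRITE d 37 -> skip
  v27 WRITE b 38 -> skip
  v28 WRITE b 3 -> skip
  v29 WRITE d 7 -> skip
  v30 WRITE d 28 -> skip
Collected: [(2, 37), (6, 21), (8, 11), (14, 17)]

Answer: v2 37
v6 21
v8 11
v14 17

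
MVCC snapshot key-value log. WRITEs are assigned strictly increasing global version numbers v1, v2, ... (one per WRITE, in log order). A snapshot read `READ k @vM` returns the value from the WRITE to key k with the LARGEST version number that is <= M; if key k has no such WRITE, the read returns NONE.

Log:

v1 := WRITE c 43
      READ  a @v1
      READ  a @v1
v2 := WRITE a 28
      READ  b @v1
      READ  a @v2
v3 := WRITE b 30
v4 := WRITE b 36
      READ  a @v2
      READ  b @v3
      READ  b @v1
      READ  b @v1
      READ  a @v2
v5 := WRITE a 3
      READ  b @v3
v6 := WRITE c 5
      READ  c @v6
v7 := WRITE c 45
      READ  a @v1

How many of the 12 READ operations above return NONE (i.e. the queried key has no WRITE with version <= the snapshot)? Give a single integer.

Answer: 6

Derivation:
v1: WRITE c=43  (c history now [(1, 43)])
READ a @v1: history=[] -> no version <= 1 -> NONE
READ a @v1: history=[] -> no version <= 1 -> NONE
v2: WRITE a=28  (a history now [(2, 28)])
READ b @v1: history=[] -> no version <= 1 -> NONE
READ a @v2: history=[(2, 28)] -> pick v2 -> 28
v3: WRITE b=30  (b history now [(3, 30)])
v4: WRITE b=36  (b history now [(3, 30), (4, 36)])
READ a @v2: history=[(2, 28)] -> pick v2 -> 28
READ b @v3: history=[(3, 30), (4, 36)] -> pick v3 -> 30
READ b @v1: history=[(3, 30), (4, 36)] -> no version <= 1 -> NONE
READ b @v1: history=[(3, 30), (4, 36)] -> no version <= 1 -> NONE
READ a @v2: history=[(2, 28)] -> pick v2 -> 28
v5: WRITE a=3  (a history now [(2, 28), (5, 3)])
READ b @v3: history=[(3, 30), (4, 36)] -> pick v3 -> 30
v6: WRITE c=5  (c history now [(1, 43), (6, 5)])
READ c @v6: history=[(1, 43), (6, 5)] -> pick v6 -> 5
v7: WRITE c=45  (c history now [(1, 43), (6, 5), (7, 45)])
READ a @v1: history=[(2, 28), (5, 3)] -> no version <= 1 -> NONE
Read results in order: ['NONE', 'NONE', 'NONE', '28', '28', '30', 'NONE', 'NONE', '28', '30', '5', 'NONE']
NONE count = 6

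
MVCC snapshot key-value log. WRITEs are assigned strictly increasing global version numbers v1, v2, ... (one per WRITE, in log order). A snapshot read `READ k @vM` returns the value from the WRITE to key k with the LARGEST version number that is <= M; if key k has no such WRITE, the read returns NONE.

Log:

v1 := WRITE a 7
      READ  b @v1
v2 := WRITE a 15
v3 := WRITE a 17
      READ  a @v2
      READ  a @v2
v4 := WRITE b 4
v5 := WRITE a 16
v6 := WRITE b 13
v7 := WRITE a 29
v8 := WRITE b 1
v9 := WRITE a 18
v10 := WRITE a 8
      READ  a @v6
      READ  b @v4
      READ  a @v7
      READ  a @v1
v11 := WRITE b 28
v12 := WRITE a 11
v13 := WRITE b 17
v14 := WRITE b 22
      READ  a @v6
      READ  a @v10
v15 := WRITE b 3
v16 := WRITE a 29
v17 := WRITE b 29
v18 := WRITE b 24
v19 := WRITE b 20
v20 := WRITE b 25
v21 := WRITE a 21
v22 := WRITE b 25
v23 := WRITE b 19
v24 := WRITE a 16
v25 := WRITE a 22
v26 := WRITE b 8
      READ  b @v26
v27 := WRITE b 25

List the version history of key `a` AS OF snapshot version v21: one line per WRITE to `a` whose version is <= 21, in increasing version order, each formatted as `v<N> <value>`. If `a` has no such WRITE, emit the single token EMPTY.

Answer: v1 7
v2 15
v3 17
v5 16
v7 29
v9 18
v10 8
v12 11
v16 29
v21 21

Derivation:
Scan writes for key=a with version <= 21:
  v1 WRITE a 7 -> keep
  v2 WRITE a 15 -> keep
  v3 WRITE a 17 -> keep
  v4 WRITE b 4 -> skip
  v5 WRITE a 16 -> keep
  v6 WRITE b 13 -> skip
  v7 WRITE a 29 -> keep
  v8 WRITE b 1 -> skip
  v9 WRITE a 18 -> keep
  v10 WRITE a 8 -> keep
  v11 WRITE b 28 -> skip
  v12 WRITE a 11 -> keep
  v13 WRITE b 17 -> skip
  v14 WRITE b 22 -> skip
  v15 WRITE b 3 -> skip
  v16 WRITE a 29 -> keep
  v17 WRITE b 29 -> skip
  v18 WRITE b 24 -> skip
  v19 WRITE b 20 -> skip
  v20 WRITE b 25 -> skip
  v21 WRITE a 21 -> keep
  v22 WRITE b 25 -> skip
  v23 WRITE b 19 -> skip
  v24 WRITE a 16 -> drop (> snap)
  v25 WRITE a 22 -> drop (> snap)
  v26 WRITE b 8 -> skip
  v27 WRITE b 25 -> skip
Collected: [(1, 7), (2, 15), (3, 17), (5, 16), (7, 29), (9, 18), (10, 8), (12, 11), (16, 29), (21, 21)]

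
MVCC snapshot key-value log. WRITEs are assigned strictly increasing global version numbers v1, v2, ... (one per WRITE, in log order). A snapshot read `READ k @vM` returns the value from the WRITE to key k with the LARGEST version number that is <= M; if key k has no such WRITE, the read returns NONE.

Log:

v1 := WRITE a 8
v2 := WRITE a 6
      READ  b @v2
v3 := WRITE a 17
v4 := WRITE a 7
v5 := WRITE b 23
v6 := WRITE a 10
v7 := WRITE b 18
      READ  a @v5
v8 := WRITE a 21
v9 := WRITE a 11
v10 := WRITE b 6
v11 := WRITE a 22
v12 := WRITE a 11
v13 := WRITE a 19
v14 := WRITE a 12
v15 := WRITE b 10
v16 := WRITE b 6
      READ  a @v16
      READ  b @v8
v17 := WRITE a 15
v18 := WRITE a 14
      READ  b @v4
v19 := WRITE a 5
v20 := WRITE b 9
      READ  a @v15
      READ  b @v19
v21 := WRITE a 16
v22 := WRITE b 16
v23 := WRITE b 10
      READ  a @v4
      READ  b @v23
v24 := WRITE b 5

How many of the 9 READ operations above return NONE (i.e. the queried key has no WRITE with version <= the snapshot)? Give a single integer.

Answer: 2

Derivation:
v1: WRITE a=8  (a history now [(1, 8)])
v2: WRITE a=6  (a history now [(1, 8), (2, 6)])
READ b @v2: history=[] -> no version <= 2 -> NONE
v3: WRITE a=17  (a history now [(1, 8), (2, 6), (3, 17)])
v4: WRITE a=7  (a history now [(1, 8), (2, 6), (3, 17), (4, 7)])
v5: WRITE b=23  (b history now [(5, 23)])
v6: WRITE a=10  (a history now [(1, 8), (2, 6), (3, 17), (4, 7), (6, 10)])
v7: WRITE b=18  (b history now [(5, 23), (7, 18)])
READ a @v5: history=[(1, 8), (2, 6), (3, 17), (4, 7), (6, 10)] -> pick v4 -> 7
v8: WRITE a=21  (a history now [(1, 8), (2, 6), (3, 17), (4, 7), (6, 10), (8, 21)])
v9: WRITE a=11  (a history now [(1, 8), (2, 6), (3, 17), (4, 7), (6, 10), (8, 21), (9, 11)])
v10: WRITE b=6  (b history now [(5, 23), (7, 18), (10, 6)])
v11: WRITE a=22  (a history now [(1, 8), (2, 6), (3, 17), (4, 7), (6, 10), (8, 21), (9, 11), (11, 22)])
v12: WRITE a=11  (a history now [(1, 8), (2, 6), (3, 17), (4, 7), (6, 10), (8, 21), (9, 11), (11, 22), (12, 11)])
v13: WRITE a=19  (a history now [(1, 8), (2, 6), (3, 17), (4, 7), (6, 10), (8, 21), (9, 11), (11, 22), (12, 11), (13, 19)])
v14: WRITE a=12  (a history now [(1, 8), (2, 6), (3, 17), (4, 7), (6, 10), (8, 21), (9, 11), (11, 22), (12, 11), (13, 19), (14, 12)])
v15: WRITE b=10  (b history now [(5, 23), (7, 18), (10, 6), (15, 10)])
v16: WRITE b=6  (b history now [(5, 23), (7, 18), (10, 6), (15, 10), (16, 6)])
READ a @v16: history=[(1, 8), (2, 6), (3, 17), (4, 7), (6, 10), (8, 21), (9, 11), (11, 22), (12, 11), (13, 19), (14, 12)] -> pick v14 -> 12
READ b @v8: history=[(5, 23), (7, 18), (10, 6), (15, 10), (16, 6)] -> pick v7 -> 18
v17: WRITE a=15  (a history now [(1, 8), (2, 6), (3, 17), (4, 7), (6, 10), (8, 21), (9, 11), (11, 22), (12, 11), (13, 19), (14, 12), (17, 15)])
v18: WRITE a=14  (a history now [(1, 8), (2, 6), (3, 17), (4, 7), (6, 10), (8, 21), (9, 11), (11, 22), (12, 11), (13, 19), (14, 12), (17, 15), (18, 14)])
READ b @v4: history=[(5, 23), (7, 18), (10, 6), (15, 10), (16, 6)] -> no version <= 4 -> NONE
v19: WRITE a=5  (a history now [(1, 8), (2, 6), (3, 17), (4, 7), (6, 10), (8, 21), (9, 11), (11, 22), (12, 11), (13, 19), (14, 12), (17, 15), (18, 14), (19, 5)])
v20: WRITE b=9  (b history now [(5, 23), (7, 18), (10, 6), (15, 10), (16, 6), (20, 9)])
READ a @v15: history=[(1, 8), (2, 6), (3, 17), (4, 7), (6, 10), (8, 21), (9, 11), (11, 22), (12, 11), (13, 19), (14, 12), (17, 15), (18, 14), (19, 5)] -> pick v14 -> 12
READ b @v19: history=[(5, 23), (7, 18), (10, 6), (15, 10), (16, 6), (20, 9)] -> pick v16 -> 6
v21: WRITE a=16  (a history now [(1, 8), (2, 6), (3, 17), (4, 7), (6, 10), (8, 21), (9, 11), (11, 22), (12, 11), (13, 19), (14, 12), (17, 15), (18, 14), (19, 5), (21, 16)])
v22: WRITE b=16  (b history now [(5, 23), (7, 18), (10, 6), (15, 10), (16, 6), (20, 9), (22, 16)])
v23: WRITE b=10  (b history now [(5, 23), (7, 18), (10, 6), (15, 10), (16, 6), (20, 9), (22, 16), (23, 10)])
READ a @v4: history=[(1, 8), (2, 6), (3, 17), (4, 7), (6, 10), (8, 21), (9, 11), (11, 22), (12, 11), (13, 19), (14, 12), (17, 15), (18, 14), (19, 5), (21, 16)] -> pick v4 -> 7
READ b @v23: history=[(5, 23), (7, 18), (10, 6), (15, 10), (16, 6), (20, 9), (22, 16), (23, 10)] -> pick v23 -> 10
v24: WRITE b=5  (b history now [(5, 23), (7, 18), (10, 6), (15, 10), (16, 6), (20, 9), (22, 16), (23, 10), (24, 5)])
Read results in order: ['NONE', '7', '12', '18', 'NONE', '12', '6', '7', '10']
NONE count = 2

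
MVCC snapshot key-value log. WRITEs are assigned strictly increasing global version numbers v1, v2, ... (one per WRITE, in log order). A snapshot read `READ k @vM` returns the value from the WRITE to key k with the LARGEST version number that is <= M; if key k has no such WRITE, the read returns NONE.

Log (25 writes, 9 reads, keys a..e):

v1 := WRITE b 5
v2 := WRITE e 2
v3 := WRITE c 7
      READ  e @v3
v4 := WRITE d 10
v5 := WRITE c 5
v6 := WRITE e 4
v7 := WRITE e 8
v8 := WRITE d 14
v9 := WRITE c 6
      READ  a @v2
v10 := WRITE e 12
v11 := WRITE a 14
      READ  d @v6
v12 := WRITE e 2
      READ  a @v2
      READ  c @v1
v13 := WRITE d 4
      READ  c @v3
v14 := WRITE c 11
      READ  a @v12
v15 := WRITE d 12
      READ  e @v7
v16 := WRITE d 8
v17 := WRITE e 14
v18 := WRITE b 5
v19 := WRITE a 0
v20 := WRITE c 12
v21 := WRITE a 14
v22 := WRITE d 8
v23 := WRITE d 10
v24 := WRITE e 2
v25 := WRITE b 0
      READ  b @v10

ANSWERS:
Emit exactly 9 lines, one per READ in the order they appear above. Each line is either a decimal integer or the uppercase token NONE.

v1: WRITE b=5  (b history now [(1, 5)])
v2: WRITE e=2  (e history now [(2, 2)])
v3: WRITE c=7  (c history now [(3, 7)])
READ e @v3: history=[(2, 2)] -> pick v2 -> 2
v4: WRITE d=10  (d history now [(4, 10)])
v5: WRITE c=5  (c history now [(3, 7), (5, 5)])
v6: WRITE e=4  (e history now [(2, 2), (6, 4)])
v7: WRITE e=8  (e history now [(2, 2), (6, 4), (7, 8)])
v8: WRITE d=14  (d history now [(4, 10), (8, 14)])
v9: WRITE c=6  (c history now [(3, 7), (5, 5), (9, 6)])
READ a @v2: history=[] -> no version <= 2 -> NONE
v10: WRITE e=12  (e history now [(2, 2), (6, 4), (7, 8), (10, 12)])
v11: WRITE a=14  (a history now [(11, 14)])
READ d @v6: history=[(4, 10), (8, 14)] -> pick v4 -> 10
v12: WRITE e=2  (e history now [(2, 2), (6, 4), (7, 8), (10, 12), (12, 2)])
READ a @v2: history=[(11, 14)] -> no version <= 2 -> NONE
READ c @v1: history=[(3, 7), (5, 5), (9, 6)] -> no version <= 1 -> NONE
v13: WRITE d=4  (d history now [(4, 10), (8, 14), (13, 4)])
READ c @v3: history=[(3, 7), (5, 5), (9, 6)] -> pick v3 -> 7
v14: WRITE c=11  (c history now [(3, 7), (5, 5), (9, 6), (14, 11)])
READ a @v12: history=[(11, 14)] -> pick v11 -> 14
v15: WRITE d=12  (d history now [(4, 10), (8, 14), (13, 4), (15, 12)])
READ e @v7: history=[(2, 2), (6, 4), (7, 8), (10, 12), (12, 2)] -> pick v7 -> 8
v16: WRITE d=8  (d history now [(4, 10), (8, 14), (13, 4), (15, 12), (16, 8)])
v17: WRITE e=14  (e history now [(2, 2), (6, 4), (7, 8), (10, 12), (12, 2), (17, 14)])
v18: WRITE b=5  (b history now [(1, 5), (18, 5)])
v19: WRITE a=0  (a history now [(11, 14), (19, 0)])
v20: WRITE c=12  (c history now [(3, 7), (5, 5), (9, 6), (14, 11), (20, 12)])
v21: WRITE a=14  (a history now [(11, 14), (19, 0), (21, 14)])
v22: WRITE d=8  (d history now [(4, 10), (8, 14), (13, 4), (15, 12), (16, 8), (22, 8)])
v23: WRITE d=10  (d history now [(4, 10), (8, 14), (13, 4), (15, 12), (16, 8), (22, 8), (23, 10)])
v24: WRITE e=2  (e history now [(2, 2), (6, 4), (7, 8), (10, 12), (12, 2), (17, 14), (24, 2)])
v25: WRITE b=0  (b history now [(1, 5), (18, 5), (25, 0)])
READ b @v10: history=[(1, 5), (18, 5), (25, 0)] -> pick v1 -> 5

Answer: 2
NONE
10
NONE
NONE
7
14
8
5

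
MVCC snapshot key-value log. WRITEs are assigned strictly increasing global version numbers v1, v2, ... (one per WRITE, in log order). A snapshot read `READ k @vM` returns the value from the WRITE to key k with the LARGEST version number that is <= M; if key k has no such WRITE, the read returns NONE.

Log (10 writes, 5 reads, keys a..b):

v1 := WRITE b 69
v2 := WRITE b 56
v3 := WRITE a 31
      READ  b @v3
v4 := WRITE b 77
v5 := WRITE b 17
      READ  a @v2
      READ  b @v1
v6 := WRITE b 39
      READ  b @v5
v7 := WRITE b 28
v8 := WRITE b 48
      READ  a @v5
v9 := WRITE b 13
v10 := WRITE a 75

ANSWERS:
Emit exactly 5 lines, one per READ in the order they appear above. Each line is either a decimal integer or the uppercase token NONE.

v1: WRITE b=69  (b history now [(1, 69)])
v2: WRITE b=56  (b history now [(1, 69), (2, 56)])
v3: WRITE a=31  (a history now [(3, 31)])
READ b @v3: history=[(1, 69), (2, 56)] -> pick v2 -> 56
v4: WRITE b=77  (b history now [(1, 69), (2, 56), (4, 77)])
v5: WRITE b=17  (b history now [(1, 69), (2, 56), (4, 77), (5, 17)])
READ a @v2: history=[(3, 31)] -> no version <= 2 -> NONE
READ b @v1: history=[(1, 69), (2, 56), (4, 77), (5, 17)] -> pick v1 -> 69
v6: WRITE b=39  (b history now [(1, 69), (2, 56), (4, 77), (5, 17), (6, 39)])
READ b @v5: history=[(1, 69), (2, 56), (4, 77), (5, 17), (6, 39)] -> pick v5 -> 17
v7: WRITE b=28  (b history now [(1, 69), (2, 56), (4, 77), (5, 17), (6, 39), (7, 28)])
v8: WRITE b=48  (b history now [(1, 69), (2, 56), (4, 77), (5, 17), (6, 39), (7, 28), (8, 48)])
READ a @v5: history=[(3, 31)] -> pick v3 -> 31
v9: WRITE b=13  (b history now [(1, 69), (2, 56), (4, 77), (5, 17), (6, 39), (7, 28), (8, 48), (9, 13)])
v10: WRITE a=75  (a history now [(3, 31), (10, 75)])

Answer: 56
NONE
69
17
31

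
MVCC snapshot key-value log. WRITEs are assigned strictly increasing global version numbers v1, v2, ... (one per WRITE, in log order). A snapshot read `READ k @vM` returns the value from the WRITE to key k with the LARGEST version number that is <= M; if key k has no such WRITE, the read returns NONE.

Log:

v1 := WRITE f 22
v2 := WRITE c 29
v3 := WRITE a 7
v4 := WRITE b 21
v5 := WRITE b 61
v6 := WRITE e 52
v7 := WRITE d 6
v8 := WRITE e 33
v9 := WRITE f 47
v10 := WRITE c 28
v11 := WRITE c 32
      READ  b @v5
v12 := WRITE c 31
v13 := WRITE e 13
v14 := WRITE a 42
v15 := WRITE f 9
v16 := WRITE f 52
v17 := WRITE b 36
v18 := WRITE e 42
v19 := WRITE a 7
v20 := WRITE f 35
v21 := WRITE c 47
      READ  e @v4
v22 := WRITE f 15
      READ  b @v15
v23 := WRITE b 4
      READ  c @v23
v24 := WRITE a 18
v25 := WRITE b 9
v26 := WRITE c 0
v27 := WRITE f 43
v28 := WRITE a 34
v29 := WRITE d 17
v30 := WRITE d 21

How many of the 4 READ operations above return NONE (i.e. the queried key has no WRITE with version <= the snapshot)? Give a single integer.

Answer: 1

Derivation:
v1: WRITE f=22  (f history now [(1, 22)])
v2: WRITE c=29  (c history now [(2, 29)])
v3: WRITE a=7  (a history now [(3, 7)])
v4: WRITE b=21  (b history now [(4, 21)])
v5: WRITE b=61  (b history now [(4, 21), (5, 61)])
v6: WRITE e=52  (e history now [(6, 52)])
v7: WRITE d=6  (d history now [(7, 6)])
v8: WRITE e=33  (e history now [(6, 52), (8, 33)])
v9: WRITE f=47  (f history now [(1, 22), (9, 47)])
v10: WRITE c=28  (c history now [(2, 29), (10, 28)])
v11: WRITE c=32  (c history now [(2, 29), (10, 28), (11, 32)])
READ b @v5: history=[(4, 21), (5, 61)] -> pick v5 -> 61
v12: WRITE c=31  (c history now [(2, 29), (10, 28), (11, 32), (12, 31)])
v13: WRITE e=13  (e history now [(6, 52), (8, 33), (13, 13)])
v14: WRITE a=42  (a history now [(3, 7), (14, 42)])
v15: WRITE f=9  (f history now [(1, 22), (9, 47), (15, 9)])
v16: WRITE f=52  (f history now [(1, 22), (9, 47), (15, 9), (16, 52)])
v17: WRITE b=36  (b history now [(4, 21), (5, 61), (17, 36)])
v18: WRITE e=42  (e history now [(6, 52), (8, 33), (13, 13), (18, 42)])
v19: WRITE a=7  (a history now [(3, 7), (14, 42), (19, 7)])
v20: WRITE f=35  (f history now [(1, 22), (9, 47), (15, 9), (16, 52), (20, 35)])
v21: WRITE c=47  (c history now [(2, 29), (10, 28), (11, 32), (12, 31), (21, 47)])
READ e @v4: history=[(6, 52), (8, 33), (13, 13), (18, 42)] -> no version <= 4 -> NONE
v22: WRITE f=15  (f history now [(1, 22), (9, 47), (15, 9), (16, 52), (20, 35), (22, 15)])
READ b @v15: history=[(4, 21), (5, 61), (17, 36)] -> pick v5 -> 61
v23: WRITE b=4  (b history now [(4, 21), (5, 61), (17, 36), (23, 4)])
READ c @v23: history=[(2, 29), (10, 28), (11, 32), (12, 31), (21, 47)] -> pick v21 -> 47
v24: WRITE a=18  (a history now [(3, 7), (14, 42), (19, 7), (24, 18)])
v25: WRITE b=9  (b history now [(4, 21), (5, 61), (17, 36), (23, 4), (25, 9)])
v26: WRITE c=0  (c history now [(2, 29), (10, 28), (11, 32), (12, 31), (21, 47), (26, 0)])
v27: WRITE f=43  (f history now [(1, 22), (9, 47), (15, 9), (16, 52), (20, 35), (22, 15), (27, 43)])
v28: WRITE a=34  (a history now [(3, 7), (14, 42), (19, 7), (24, 18), (28, 34)])
v29: WRITE d=17  (d history now [(7, 6), (29, 17)])
v30: WRITE d=21  (d history now [(7, 6), (29, 17), (30, 21)])
Read results in order: ['61', 'NONE', '61', '47']
NONE count = 1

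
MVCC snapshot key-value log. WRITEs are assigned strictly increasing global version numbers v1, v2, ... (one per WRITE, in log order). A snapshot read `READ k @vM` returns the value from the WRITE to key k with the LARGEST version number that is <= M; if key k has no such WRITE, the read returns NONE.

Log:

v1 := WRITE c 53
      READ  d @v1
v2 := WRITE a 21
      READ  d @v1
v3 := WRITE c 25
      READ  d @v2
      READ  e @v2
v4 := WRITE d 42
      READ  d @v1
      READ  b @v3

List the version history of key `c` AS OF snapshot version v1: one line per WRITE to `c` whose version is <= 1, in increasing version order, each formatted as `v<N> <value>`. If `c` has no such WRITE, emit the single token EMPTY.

Answer: v1 53

Derivation:
Scan writes for key=c with version <= 1:
  v1 WRITE c 53 -> keep
  v2 WRITE a 21 -> skip
  v3 WRITE c 25 -> drop (> snap)
  v4 WRITE d 42 -> skip
Collected: [(1, 53)]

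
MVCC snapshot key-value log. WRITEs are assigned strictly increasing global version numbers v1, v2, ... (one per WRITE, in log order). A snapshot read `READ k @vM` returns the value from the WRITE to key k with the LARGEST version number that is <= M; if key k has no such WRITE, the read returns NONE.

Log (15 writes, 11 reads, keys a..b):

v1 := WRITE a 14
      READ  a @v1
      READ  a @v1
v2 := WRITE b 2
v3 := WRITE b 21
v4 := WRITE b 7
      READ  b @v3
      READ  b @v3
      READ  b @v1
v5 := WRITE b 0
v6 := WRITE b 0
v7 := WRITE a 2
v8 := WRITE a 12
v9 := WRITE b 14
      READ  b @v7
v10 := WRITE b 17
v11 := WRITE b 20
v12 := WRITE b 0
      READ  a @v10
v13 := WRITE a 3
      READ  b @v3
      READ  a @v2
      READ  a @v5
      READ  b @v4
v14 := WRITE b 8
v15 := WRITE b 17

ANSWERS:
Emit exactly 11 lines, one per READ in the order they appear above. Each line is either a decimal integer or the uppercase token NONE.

v1: WRITE a=14  (a history now [(1, 14)])
READ a @v1: history=[(1, 14)] -> pick v1 -> 14
READ a @v1: history=[(1, 14)] -> pick v1 -> 14
v2: WRITE b=2  (b history now [(2, 2)])
v3: WRITE b=21  (b history now [(2, 2), (3, 21)])
v4: WRITE b=7  (b history now [(2, 2), (3, 21), (4, 7)])
READ b @v3: history=[(2, 2), (3, 21), (4, 7)] -> pick v3 -> 21
READ b @v3: history=[(2, 2), (3, 21), (4, 7)] -> pick v3 -> 21
READ b @v1: history=[(2, 2), (3, 21), (4, 7)] -> no version <= 1 -> NONE
v5: WRITE b=0  (b history now [(2, 2), (3, 21), (4, 7), (5, 0)])
v6: WRITE b=0  (b history now [(2, 2), (3, 21), (4, 7), (5, 0), (6, 0)])
v7: WRITE a=2  (a history now [(1, 14), (7, 2)])
v8: WRITE a=12  (a history now [(1, 14), (7, 2), (8, 12)])
v9: WRITE b=14  (b history now [(2, 2), (3, 21), (4, 7), (5, 0), (6, 0), (9, 14)])
READ b @v7: history=[(2, 2), (3, 21), (4, 7), (5, 0), (6, 0), (9, 14)] -> pick v6 -> 0
v10: WRITE b=17  (b history now [(2, 2), (3, 21), (4, 7), (5, 0), (6, 0), (9, 14), (10, 17)])
v11: WRITE b=20  (b history now [(2, 2), (3, 21), (4, 7), (5, 0), (6, 0), (9, 14), (10, 17), (11, 20)])
v12: WRITE b=0  (b history now [(2, 2), (3, 21), (4, 7), (5, 0), (6, 0), (9, 14), (10, 17), (11, 20), (12, 0)])
READ a @v10: history=[(1, 14), (7, 2), (8, 12)] -> pick v8 -> 12
v13: WRITE a=3  (a history now [(1, 14), (7, 2), (8, 12), (13, 3)])
READ b @v3: history=[(2, 2), (3, 21), (4, 7), (5, 0), (6, 0), (9, 14), (10, 17), (11, 20), (12, 0)] -> pick v3 -> 21
READ a @v2: history=[(1, 14), (7, 2), (8, 12), (13, 3)] -> pick v1 -> 14
READ a @v5: history=[(1, 14), (7, 2), (8, 12), (13, 3)] -> pick v1 -> 14
READ b @v4: history=[(2, 2), (3, 21), (4, 7), (5, 0), (6, 0), (9, 14), (10, 17), (11, 20), (12, 0)] -> pick v4 -> 7
v14: WRITE b=8  (b history now [(2, 2), (3, 21), (4, 7), (5, 0), (6, 0), (9, 14), (10, 17), (11, 20), (12, 0), (14, 8)])
v15: WRITE b=17  (b history now [(2, 2), (3, 21), (4, 7), (5, 0), (6, 0), (9, 14), (10, 17), (11, 20), (12, 0), (14, 8), (15, 17)])

Answer: 14
14
21
21
NONE
0
12
21
14
14
7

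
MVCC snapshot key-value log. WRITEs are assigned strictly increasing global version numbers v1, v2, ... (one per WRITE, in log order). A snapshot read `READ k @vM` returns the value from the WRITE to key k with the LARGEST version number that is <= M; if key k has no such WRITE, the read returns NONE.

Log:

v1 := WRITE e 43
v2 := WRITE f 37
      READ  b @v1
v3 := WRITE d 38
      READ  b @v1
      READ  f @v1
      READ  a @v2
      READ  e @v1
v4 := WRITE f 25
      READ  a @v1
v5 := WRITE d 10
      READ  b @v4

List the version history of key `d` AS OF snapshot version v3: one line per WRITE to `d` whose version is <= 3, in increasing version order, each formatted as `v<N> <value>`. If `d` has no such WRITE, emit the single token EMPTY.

Answer: v3 38

Derivation:
Scan writes for key=d with version <= 3:
  v1 WRITE e 43 -> skip
  v2 WRITE f 37 -> skip
  v3 WRITE d 38 -> keep
  v4 WRITE f 25 -> skip
  v5 WRITE d 10 -> drop (> snap)
Collected: [(3, 38)]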